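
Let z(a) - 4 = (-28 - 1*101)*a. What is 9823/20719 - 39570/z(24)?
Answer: 425111773/32031574 ≈ 13.272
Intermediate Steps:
z(a) = 4 - 129*a (z(a) = 4 + (-28 - 1*101)*a = 4 + (-28 - 101)*a = 4 - 129*a)
9823/20719 - 39570/z(24) = 9823/20719 - 39570/(4 - 129*24) = 9823*(1/20719) - 39570/(4 - 3096) = 9823/20719 - 39570/(-3092) = 9823/20719 - 39570*(-1/3092) = 9823/20719 + 19785/1546 = 425111773/32031574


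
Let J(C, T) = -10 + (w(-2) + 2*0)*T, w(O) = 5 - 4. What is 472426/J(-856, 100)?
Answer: 236213/45 ≈ 5249.2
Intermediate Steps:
w(O) = 1
J(C, T) = -10 + T (J(C, T) = -10 + (1 + 2*0)*T = -10 + (1 + 0)*T = -10 + 1*T = -10 + T)
472426/J(-856, 100) = 472426/(-10 + 100) = 472426/90 = 472426*(1/90) = 236213/45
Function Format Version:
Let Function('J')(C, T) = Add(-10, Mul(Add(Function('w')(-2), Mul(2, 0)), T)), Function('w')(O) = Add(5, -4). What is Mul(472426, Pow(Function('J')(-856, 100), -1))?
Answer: Rational(236213, 45) ≈ 5249.2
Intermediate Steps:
Function('w')(O) = 1
Function('J')(C, T) = Add(-10, T) (Function('J')(C, T) = Add(-10, Mul(Add(1, Mul(2, 0)), T)) = Add(-10, Mul(Add(1, 0), T)) = Add(-10, Mul(1, T)) = Add(-10, T))
Mul(472426, Pow(Function('J')(-856, 100), -1)) = Mul(472426, Pow(Add(-10, 100), -1)) = Mul(472426, Pow(90, -1)) = Mul(472426, Rational(1, 90)) = Rational(236213, 45)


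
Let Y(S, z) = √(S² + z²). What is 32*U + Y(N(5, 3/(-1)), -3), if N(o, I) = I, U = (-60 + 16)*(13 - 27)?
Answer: 19712 + 3*√2 ≈ 19716.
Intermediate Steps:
U = 616 (U = -44*(-14) = 616)
32*U + Y(N(5, 3/(-1)), -3) = 32*616 + √((3/(-1))² + (-3)²) = 19712 + √((3*(-1))² + 9) = 19712 + √((-3)² + 9) = 19712 + √(9 + 9) = 19712 + √18 = 19712 + 3*√2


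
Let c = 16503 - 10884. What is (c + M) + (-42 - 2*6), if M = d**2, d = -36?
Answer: 6861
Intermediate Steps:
c = 5619
M = 1296 (M = (-36)**2 = 1296)
(c + M) + (-42 - 2*6) = (5619 + 1296) + (-42 - 2*6) = 6915 + (-42 - 12) = 6915 - 54 = 6861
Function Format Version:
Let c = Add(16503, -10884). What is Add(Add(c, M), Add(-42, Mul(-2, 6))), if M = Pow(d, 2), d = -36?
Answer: 6861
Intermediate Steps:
c = 5619
M = 1296 (M = Pow(-36, 2) = 1296)
Add(Add(c, M), Add(-42, Mul(-2, 6))) = Add(Add(5619, 1296), Add(-42, Mul(-2, 6))) = Add(6915, Add(-42, -12)) = Add(6915, -54) = 6861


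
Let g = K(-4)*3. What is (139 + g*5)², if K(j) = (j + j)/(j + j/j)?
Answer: 32041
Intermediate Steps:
K(j) = 2*j/(1 + j) (K(j) = (2*j)/(j + 1) = (2*j)/(1 + j) = 2*j/(1 + j))
g = 8 (g = (2*(-4)/(1 - 4))*3 = (2*(-4)/(-3))*3 = (2*(-4)*(-⅓))*3 = (8/3)*3 = 8)
(139 + g*5)² = (139 + 8*5)² = (139 + 40)² = 179² = 32041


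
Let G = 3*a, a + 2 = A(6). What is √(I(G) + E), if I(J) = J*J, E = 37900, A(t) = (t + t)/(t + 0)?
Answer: 10*√379 ≈ 194.68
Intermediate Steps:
A(t) = 2 (A(t) = (2*t)/t = 2)
a = 0 (a = -2 + 2 = 0)
G = 0 (G = 3*0 = 0)
I(J) = J²
√(I(G) + E) = √(0² + 37900) = √(0 + 37900) = √37900 = 10*√379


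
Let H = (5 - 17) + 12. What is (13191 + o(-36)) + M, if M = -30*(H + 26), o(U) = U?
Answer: 12375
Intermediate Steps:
H = 0 (H = -12 + 12 = 0)
M = -780 (M = -30*(0 + 26) = -30*26 = -780)
(13191 + o(-36)) + M = (13191 - 36) - 780 = 13155 - 780 = 12375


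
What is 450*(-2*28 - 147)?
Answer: -91350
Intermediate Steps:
450*(-2*28 - 147) = 450*(-56 - 147) = 450*(-203) = -91350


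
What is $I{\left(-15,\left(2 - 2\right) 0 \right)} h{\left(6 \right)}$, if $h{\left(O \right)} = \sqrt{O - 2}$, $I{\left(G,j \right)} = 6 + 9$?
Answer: $30$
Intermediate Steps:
$I{\left(G,j \right)} = 15$
$h{\left(O \right)} = \sqrt{-2 + O}$
$I{\left(-15,\left(2 - 2\right) 0 \right)} h{\left(6 \right)} = 15 \sqrt{-2 + 6} = 15 \sqrt{4} = 15 \cdot 2 = 30$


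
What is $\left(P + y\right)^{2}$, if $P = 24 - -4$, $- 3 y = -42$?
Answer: $1764$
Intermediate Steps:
$y = 14$ ($y = \left(- \frac{1}{3}\right) \left(-42\right) = 14$)
$P = 28$ ($P = 24 + 4 = 28$)
$\left(P + y\right)^{2} = \left(28 + 14\right)^{2} = 42^{2} = 1764$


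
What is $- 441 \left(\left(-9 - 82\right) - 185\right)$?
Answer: $121716$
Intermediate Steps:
$- 441 \left(\left(-9 - 82\right) - 185\right) = - 441 \left(-91 - 185\right) = \left(-441\right) \left(-276\right) = 121716$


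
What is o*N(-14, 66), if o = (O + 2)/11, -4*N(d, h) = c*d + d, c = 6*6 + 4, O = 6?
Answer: 1148/11 ≈ 104.36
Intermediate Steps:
c = 40 (c = 36 + 4 = 40)
N(d, h) = -41*d/4 (N(d, h) = -(40*d + d)/4 = -41*d/4)
o = 8/11 (o = (6 + 2)/11 = 8*(1/11) = 8/11 ≈ 0.72727)
o*N(-14, 66) = 8*(-41/4*(-14))/11 = (8/11)*(287/2) = 1148/11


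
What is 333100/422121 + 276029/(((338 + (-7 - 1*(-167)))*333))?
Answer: 57252314303/23334004638 ≈ 2.4536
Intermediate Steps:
333100/422121 + 276029/(((338 + (-7 - 1*(-167)))*333)) = 333100*(1/422121) + 276029/(((338 + (-7 + 167))*333)) = 333100/422121 + 276029/(((338 + 160)*333)) = 333100/422121 + 276029/((498*333)) = 333100/422121 + 276029/165834 = 57252314303/23334004638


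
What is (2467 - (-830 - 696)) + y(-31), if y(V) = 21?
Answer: 4014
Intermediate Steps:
(2467 - (-830 - 696)) + y(-31) = (2467 - (-830 - 696)) + 21 = (2467 - 1*(-1526)) + 21 = (2467 + 1526) + 21 = 3993 + 21 = 4014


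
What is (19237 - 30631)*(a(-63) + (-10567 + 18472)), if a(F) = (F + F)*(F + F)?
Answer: -270960714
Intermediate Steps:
a(F) = 4*F² (a(F) = (2*F)*(2*F) = 4*F²)
(19237 - 30631)*(a(-63) + (-10567 + 18472)) = (19237 - 30631)*(4*(-63)² + (-10567 + 18472)) = -11394*(4*3969 + 7905) = -11394*(15876 + 7905) = -11394*23781 = -270960714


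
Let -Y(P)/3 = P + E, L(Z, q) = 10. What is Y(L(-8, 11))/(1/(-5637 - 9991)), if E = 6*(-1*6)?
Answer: -1218984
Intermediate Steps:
E = -36 (E = 6*(-6) = -36)
Y(P) = 108 - 3*P (Y(P) = -3*(P - 36) = -3*(-36 + P) = 108 - 3*P)
Y(L(-8, 11))/(1/(-5637 - 9991)) = (108 - 3*10)/(1/(-5637 - 9991)) = (108 - 30)/(1/(-15628)) = 78/(-1/15628) = 78*(-15628) = -1218984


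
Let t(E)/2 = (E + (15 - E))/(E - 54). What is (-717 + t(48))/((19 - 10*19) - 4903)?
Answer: 361/2537 ≈ 0.14229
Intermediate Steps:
t(E) = 30/(-54 + E) (t(E) = 2*((E + (15 - E))/(E - 54)) = 2*(15/(-54 + E)) = 30/(-54 + E))
(-717 + t(48))/((19 - 10*19) - 4903) = (-717 + 30/(-54 + 48))/((19 - 10*19) - 4903) = (-717 + 30/(-6))/((19 - 190) - 4903) = (-717 + 30*(-⅙))/(-171 - 4903) = (-717 - 5)/(-5074) = -722*(-1/5074) = 361/2537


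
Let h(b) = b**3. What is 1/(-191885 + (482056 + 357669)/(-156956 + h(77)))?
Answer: -299577/57483492920 ≈ -5.2115e-6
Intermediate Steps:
1/(-191885 + (482056 + 357669)/(-156956 + h(77))) = 1/(-191885 + (482056 + 357669)/(-156956 + 77**3)) = 1/(-191885 + 839725/(-156956 + 456533)) = 1/(-191885 + 839725/299577) = 1/(-57483492920/299577) = -299577/57483492920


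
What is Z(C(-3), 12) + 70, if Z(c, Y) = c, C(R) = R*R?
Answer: 79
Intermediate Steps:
C(R) = R²
Z(C(-3), 12) + 70 = (-3)² + 70 = 9 + 70 = 79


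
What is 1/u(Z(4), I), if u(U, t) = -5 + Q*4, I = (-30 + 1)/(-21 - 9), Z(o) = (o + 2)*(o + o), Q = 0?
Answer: -⅕ ≈ -0.20000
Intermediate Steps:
Z(o) = 2*o*(2 + o) (Z(o) = (2 + o)*(2*o) = 2*o*(2 + o))
I = 29/30 (I = -29/(-30) = -29*(-1/30) = 29/30 ≈ 0.96667)
u(U, t) = -5 (u(U, t) = -5 + 0*4 = -5 + 0 = -5)
1/u(Z(4), I) = 1/(-5) = -⅕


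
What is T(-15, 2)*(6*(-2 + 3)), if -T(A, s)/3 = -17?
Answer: 306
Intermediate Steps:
T(A, s) = 51 (T(A, s) = -3*(-17) = 51)
T(-15, 2)*(6*(-2 + 3)) = 51*(6*(-2 + 3)) = 51*(6*1) = 51*6 = 306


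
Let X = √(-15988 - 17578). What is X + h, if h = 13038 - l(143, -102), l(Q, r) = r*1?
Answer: 13140 + I*√33566 ≈ 13140.0 + 183.21*I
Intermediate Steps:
l(Q, r) = r
X = I*√33566 (X = √(-33566) = I*√33566 ≈ 183.21*I)
h = 13140 (h = 13038 - 1*(-102) = 13038 + 102 = 13140)
X + h = I*√33566 + 13140 = 13140 + I*√33566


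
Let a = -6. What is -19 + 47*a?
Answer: -301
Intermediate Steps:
-19 + 47*a = -19 + 47*(-6) = -19 - 282 = -301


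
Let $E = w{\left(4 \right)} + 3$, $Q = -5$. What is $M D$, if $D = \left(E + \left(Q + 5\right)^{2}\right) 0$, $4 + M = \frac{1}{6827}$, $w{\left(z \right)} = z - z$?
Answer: $0$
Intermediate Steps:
$w{\left(z \right)} = 0$
$M = - \frac{27307}{6827}$ ($M = -4 + \frac{1}{6827} = - \frac{27307}{6827} \approx -3.9999$)
$E = 3$ ($E = 0 + 3 = 3$)
$D = 0$ ($D = \left(3 + \left(-5 + 5\right)^{2}\right) 0 = \left(3 + 0^{2}\right) 0 = \left(3 + 0\right) 0 = 3 \cdot 0 = 0$)
$M D = \left(- \frac{27307}{6827}\right) 0 = 0$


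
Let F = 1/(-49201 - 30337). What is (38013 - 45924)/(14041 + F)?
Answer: -629225118/1116793057 ≈ -0.56342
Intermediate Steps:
F = -1/79538 (F = 1/(-79538) = -1/79538 ≈ -1.2573e-5)
(38013 - 45924)/(14041 + F) = (38013 - 45924)/(14041 - 1/79538) = -7911/1116793057/79538 = -7911*79538/1116793057 = -629225118/1116793057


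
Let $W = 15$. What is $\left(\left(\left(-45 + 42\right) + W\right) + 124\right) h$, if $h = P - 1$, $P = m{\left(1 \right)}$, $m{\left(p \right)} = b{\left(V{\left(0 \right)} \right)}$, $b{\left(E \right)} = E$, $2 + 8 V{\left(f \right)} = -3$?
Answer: $-221$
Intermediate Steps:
$V{\left(f \right)} = - \frac{5}{8}$ ($V{\left(f \right)} = - \frac{1}{4} + \frac{1}{8} \left(-3\right) = - \frac{1}{4} - \frac{3}{8} = - \frac{5}{8}$)
$m{\left(p \right)} = - \frac{5}{8}$
$P = - \frac{5}{8} \approx -0.625$
$h = - \frac{13}{8}$ ($h = - \frac{5}{8} - 1 = - \frac{13}{8} \approx -1.625$)
$\left(\left(\left(-45 + 42\right) + W\right) + 124\right) h = \left(\left(\left(-45 + 42\right) + 15\right) + 124\right) \left(- \frac{13}{8}\right) = \left(\left(-3 + 15\right) + 124\right) \left(- \frac{13}{8}\right) = \left(12 + 124\right) \left(- \frac{13}{8}\right) = 136 \left(- \frac{13}{8}\right) = -221$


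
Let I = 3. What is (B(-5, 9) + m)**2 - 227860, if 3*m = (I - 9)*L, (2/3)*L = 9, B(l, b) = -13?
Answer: -226260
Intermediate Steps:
L = 27/2 (L = (3/2)*9 = 27/2 ≈ 13.500)
m = -27 (m = ((3 - 9)*(27/2))/3 = (-6*27/2)/3 = (1/3)*(-81) = -27)
(B(-5, 9) + m)**2 - 227860 = (-13 - 27)**2 - 227860 = (-40)**2 - 227860 = 1600 - 227860 = -226260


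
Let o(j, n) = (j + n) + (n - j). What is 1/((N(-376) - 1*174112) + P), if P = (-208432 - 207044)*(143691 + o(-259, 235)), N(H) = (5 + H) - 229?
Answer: -1/59895610348 ≈ -1.6696e-11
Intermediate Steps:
o(j, n) = 2*n
N(H) = -224 + H
P = -59895435636 (P = (-208432 - 207044)*(143691 + 2*235) = -415476*(143691 + 470) = -415476*144161 = -59895435636)
1/((N(-376) - 1*174112) + P) = 1/(((-224 - 376) - 1*174112) - 59895435636) = 1/((-600 - 174112) - 59895435636) = 1/(-174712 - 59895435636) = 1/(-59895610348) = -1/59895610348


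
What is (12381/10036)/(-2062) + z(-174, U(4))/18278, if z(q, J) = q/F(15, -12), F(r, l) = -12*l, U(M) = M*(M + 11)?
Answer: -57993565/87288270576 ≈ -0.00066439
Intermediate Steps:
U(M) = M*(11 + M)
z(q, J) = q/144 (z(q, J) = q/((-12*(-12))) = q/144)
(12381/10036)/(-2062) + z(-174, U(4))/18278 = (12381/10036)/(-2062) + ((1/144)*(-174))/18278 = (12381*(1/10036))*(-1/2062) - 29/24*1/18278 = (12381/10036)*(-1/2062) - 29/438672 = -12381/20694232 - 29/438672 = -57993565/87288270576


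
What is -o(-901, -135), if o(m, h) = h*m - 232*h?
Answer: -152955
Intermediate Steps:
o(m, h) = -232*h + h*m
-o(-901, -135) = -(-135)*(-232 - 901) = -(-135)*(-1133) = -1*152955 = -152955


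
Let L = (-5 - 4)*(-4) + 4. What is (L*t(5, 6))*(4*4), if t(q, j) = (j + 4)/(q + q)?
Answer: 640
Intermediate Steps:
t(q, j) = (4 + j)/(2*q) (t(q, j) = (4 + j)/((2*q)) = (4 + j)*(1/(2*q)) = (4 + j)/(2*q))
L = 40 (L = -9*(-4) + 4 = 36 + 4 = 40)
(L*t(5, 6))*(4*4) = (40*((½)*(4 + 6)/5))*(4*4) = (40*((½)*(⅕)*10))*16 = (40*1)*16 = 40*16 = 640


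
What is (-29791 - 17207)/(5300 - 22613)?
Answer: 15666/5771 ≈ 2.7146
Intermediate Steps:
(-29791 - 17207)/(5300 - 22613) = -46998/(-17313) = -46998*(-1/17313) = 15666/5771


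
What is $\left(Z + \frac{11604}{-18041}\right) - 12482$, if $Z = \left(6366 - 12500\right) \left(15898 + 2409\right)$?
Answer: $- \frac{2026141784024}{18041} \approx -1.1231 \cdot 10^{8}$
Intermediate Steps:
$Z = -112295138$ ($Z = \left(-6134\right) 18307 = -112295138$)
$\left(Z + \frac{11604}{-18041}\right) - 12482 = \left(-112295138 + \frac{11604}{-18041}\right) - 12482 = \left(-112295138 + 11604 \left(- \frac{1}{18041}\right)\right) - 12482 = \left(-112295138 - \frac{11604}{18041}\right) - 12482 = - \frac{2025916596262}{18041} - 12482 = - \frac{2026141784024}{18041}$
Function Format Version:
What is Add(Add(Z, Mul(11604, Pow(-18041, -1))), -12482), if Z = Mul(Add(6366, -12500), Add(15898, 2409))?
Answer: Rational(-2026141784024, 18041) ≈ -1.1231e+8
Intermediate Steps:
Z = -112295138 (Z = Mul(-6134, 18307) = -112295138)
Add(Add(Z, Mul(11604, Pow(-18041, -1))), -12482) = Add(Add(-112295138, Mul(11604, Pow(-18041, -1))), -12482) = Add(Add(-112295138, Mul(11604, Rational(-1, 18041))), -12482) = Add(Add(-112295138, Rational(-11604, 18041)), -12482) = Add(Rational(-2025916596262, 18041), -12482) = Rational(-2026141784024, 18041)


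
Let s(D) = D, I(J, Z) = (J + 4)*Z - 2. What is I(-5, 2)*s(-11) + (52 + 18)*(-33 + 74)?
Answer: 2914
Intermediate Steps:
I(J, Z) = -2 + Z*(4 + J) (I(J, Z) = (4 + J)*Z - 2 = Z*(4 + J) - 2 = -2 + Z*(4 + J))
I(-5, 2)*s(-11) + (52 + 18)*(-33 + 74) = (-2 + 4*2 - 5*2)*(-11) + (52 + 18)*(-33 + 74) = (-2 + 8 - 10)*(-11) + 70*41 = -4*(-11) + 2870 = 44 + 2870 = 2914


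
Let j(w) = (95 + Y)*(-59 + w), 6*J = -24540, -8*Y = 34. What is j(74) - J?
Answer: 21805/4 ≈ 5451.3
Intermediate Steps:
Y = -17/4 (Y = -⅛*34 = -17/4 ≈ -4.2500)
J = -4090 (J = (⅙)*(-24540) = -4090)
j(w) = -21417/4 + 363*w/4 (j(w) = (95 - 17/4)*(-59 + w) = 363*(-59 + w)/4 = -21417/4 + 363*w/4)
j(74) - J = (-21417/4 + (363/4)*74) - 1*(-4090) = (-21417/4 + 13431/2) + 4090 = 5445/4 + 4090 = 21805/4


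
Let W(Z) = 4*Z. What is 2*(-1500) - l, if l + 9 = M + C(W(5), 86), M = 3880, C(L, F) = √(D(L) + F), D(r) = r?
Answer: -6871 - √106 ≈ -6881.3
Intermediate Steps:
C(L, F) = √(F + L) (C(L, F) = √(L + F) = √(F + L))
l = 3871 + √106 (l = -9 + (3880 + √(86 + 4*5)) = -9 + (3880 + √(86 + 20)) = -9 + (3880 + √106) = 3871 + √106 ≈ 3881.3)
2*(-1500) - l = 2*(-1500) - (3871 + √106) = -3000 + (-3871 - √106) = -6871 - √106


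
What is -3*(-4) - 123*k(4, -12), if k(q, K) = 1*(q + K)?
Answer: 996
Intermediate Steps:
k(q, K) = K + q (k(q, K) = 1*(K + q) = K + q)
-3*(-4) - 123*k(4, -12) = -3*(-4) - 123*(-12 + 4) = 12 - 123*(-8) = 12 + 984 = 996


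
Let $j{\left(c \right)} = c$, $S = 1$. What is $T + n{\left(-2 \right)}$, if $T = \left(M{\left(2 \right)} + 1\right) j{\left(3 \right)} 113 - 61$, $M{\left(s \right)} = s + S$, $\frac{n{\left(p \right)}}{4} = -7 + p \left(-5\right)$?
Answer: $1307$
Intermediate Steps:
$n{\left(p \right)} = -28 - 20 p$ ($n{\left(p \right)} = 4 \left(-7 + p \left(-5\right)\right) = 4 \left(-7 - 5 p\right) = -28 - 20 p$)
$M{\left(s \right)} = 1 + s$ ($M{\left(s \right)} = s + 1 = 1 + s$)
$T = 1295$ ($T = \left(\left(1 + 2\right) + 1\right) 3 \cdot 113 - 61 = \left(3 + 1\right) 3 \cdot 113 - 61 = 4 \cdot 3 \cdot 113 - 61 = 12 \cdot 113 - 61 = 1356 - 61 = 1295$)
$T + n{\left(-2 \right)} = 1295 - -12 = 1295 + \left(-28 + 40\right) = 1295 + 12 = 1307$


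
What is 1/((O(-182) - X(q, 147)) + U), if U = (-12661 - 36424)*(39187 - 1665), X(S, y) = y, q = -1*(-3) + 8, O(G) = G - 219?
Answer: -1/1841767918 ≈ -5.4296e-10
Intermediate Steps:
O(G) = -219 + G
q = 11 (q = 3 + 8 = 11)
U = -1841767370 (U = -49085*37522 = -1841767370)
1/((O(-182) - X(q, 147)) + U) = 1/(((-219 - 182) - 1*147) - 1841767370) = 1/((-401 - 147) - 1841767370) = 1/(-548 - 1841767370) = 1/(-1841767918) = -1/1841767918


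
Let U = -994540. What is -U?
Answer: 994540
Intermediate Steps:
-U = -1*(-994540) = 994540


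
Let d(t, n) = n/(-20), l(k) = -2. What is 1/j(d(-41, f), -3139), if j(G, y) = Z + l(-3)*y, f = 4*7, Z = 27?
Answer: 1/6305 ≈ 0.00015860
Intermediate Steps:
f = 28
d(t, n) = -n/20 (d(t, n) = n*(-1/20) = -n/20)
j(G, y) = 27 - 2*y
1/j(d(-41, f), -3139) = 1/(27 - 2*(-3139)) = 1/(27 + 6278) = 1/6305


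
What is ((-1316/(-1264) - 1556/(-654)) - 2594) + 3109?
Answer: 53569411/103332 ≈ 518.42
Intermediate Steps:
((-1316/(-1264) - 1556/(-654)) - 2594) + 3109 = ((-1316*(-1/1264) - 1556*(-1/654)) - 2594) + 3109 = ((329/316 + 778/327) - 2594) + 3109 = (353431/103332 - 2594) + 3109 = -267689777/103332 + 3109 = 53569411/103332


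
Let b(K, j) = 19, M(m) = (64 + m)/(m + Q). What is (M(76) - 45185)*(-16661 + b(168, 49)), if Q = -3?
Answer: 54891390330/73 ≈ 7.5194e+8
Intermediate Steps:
M(m) = (64 + m)/(-3 + m) (M(m) = (64 + m)/(m - 3) = (64 + m)/(-3 + m))
(M(76) - 45185)*(-16661 + b(168, 49)) = ((64 + 76)/(-3 + 76) - 45185)*(-16661 + 19) = (140/73 - 45185)*(-16642) = -3298365/73*(-16642) = 54891390330/73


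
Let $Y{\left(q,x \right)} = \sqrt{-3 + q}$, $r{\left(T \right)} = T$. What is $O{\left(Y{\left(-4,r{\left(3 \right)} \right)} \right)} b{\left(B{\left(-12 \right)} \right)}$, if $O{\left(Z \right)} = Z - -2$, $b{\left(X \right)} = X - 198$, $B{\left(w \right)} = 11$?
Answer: $-374 - 187 i \sqrt{7} \approx -374.0 - 494.76 i$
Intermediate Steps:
$b{\left(X \right)} = -198 + X$
$O{\left(Z \right)} = 2 + Z$ ($O{\left(Z \right)} = Z + 2 = 2 + Z$)
$O{\left(Y{\left(-4,r{\left(3 \right)} \right)} \right)} b{\left(B{\left(-12 \right)} \right)} = \left(2 + \sqrt{-3 - 4}\right) \left(-198 + 11\right) = \left(2 + \sqrt{-7}\right) \left(-187\right) = \left(2 + i \sqrt{7}\right) \left(-187\right) = -374 - 187 i \sqrt{7}$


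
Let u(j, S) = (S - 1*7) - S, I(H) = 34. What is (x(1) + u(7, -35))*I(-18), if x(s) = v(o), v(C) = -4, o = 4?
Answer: -374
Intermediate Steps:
x(s) = -4
u(j, S) = -7 (u(j, S) = (S - 7) - S = (-7 + S) - S = -7)
(x(1) + u(7, -35))*I(-18) = (-4 - 7)*34 = -11*34 = -374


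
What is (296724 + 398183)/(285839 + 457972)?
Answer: 694907/743811 ≈ 0.93425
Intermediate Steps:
(296724 + 398183)/(285839 + 457972) = 694907/743811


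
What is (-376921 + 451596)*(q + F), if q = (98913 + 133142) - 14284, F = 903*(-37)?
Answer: 13767083000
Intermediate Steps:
F = -33411
q = 217771 (q = 232055 - 14284 = 217771)
(-376921 + 451596)*(q + F) = (-376921 + 451596)*(217771 - 33411) = 74675*184360 = 13767083000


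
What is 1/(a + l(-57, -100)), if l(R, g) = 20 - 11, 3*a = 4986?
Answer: 1/1671 ≈ 0.00059844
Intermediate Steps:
a = 1662 (a = (⅓)*4986 = 1662)
l(R, g) = 9
1/(a + l(-57, -100)) = 1/(1662 + 9) = 1/1671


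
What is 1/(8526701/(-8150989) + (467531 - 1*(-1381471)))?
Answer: 8150989/15071186436277 ≈ 5.4083e-7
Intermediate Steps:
1/(8526701/(-8150989) + (467531 - 1*(-1381471))) = 1/(8526701*(-1/8150989) + (467531 + 1381471)) = 1/(-8526701/8150989 + 1849002) = 1/(15071186436277/8150989) = 8150989/15071186436277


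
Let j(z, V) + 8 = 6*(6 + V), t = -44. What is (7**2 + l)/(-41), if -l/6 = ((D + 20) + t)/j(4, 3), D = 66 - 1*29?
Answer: -1088/943 ≈ -1.1538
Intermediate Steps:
D = 37 (D = 66 - 29 = 37)
j(z, V) = 28 + 6*V (j(z, V) = -8 + 6*(6 + V) = -8 + (36 + 6*V) = 28 + 6*V)
l = -39/23 (l = -6*((37 + 20) - 44)/(28 + 6*3) = -6*(57 - 44)/(28 + 18) = -78/46 = -6*13/46 = -39/23 ≈ -1.6957)
(7**2 + l)/(-41) = (7**2 - 39/23)/(-41) = -(49 - 39/23)/41 = -1/41*1088/23 = -1088/943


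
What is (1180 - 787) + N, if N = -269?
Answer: 124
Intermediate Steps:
(1180 - 787) + N = (1180 - 787) - 269 = 393 - 269 = 124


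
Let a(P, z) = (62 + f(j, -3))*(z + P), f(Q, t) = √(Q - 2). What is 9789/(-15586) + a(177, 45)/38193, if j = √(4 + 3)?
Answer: -53115191/198425366 + 74*√(-2 + √7)/12731 ≈ -0.26301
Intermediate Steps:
j = √7 ≈ 2.6458
f(Q, t) = √(-2 + Q)
a(P, z) = (62 + √(-2 + √7))*(P + z) (a(P, z) = (62 + √(-2 + √7))*(z + P) = (62 + √(-2 + √7))*(P + z))
9789/(-15586) + a(177, 45)/38193 = 9789/(-15586) + (62*177 + 62*45 + 177*√(-2 + √7) + 45*√(-2 + √7))/38193 = 9789*(-1/15586) + (10974 + 2790 + 177*√(-2 + √7) + 45*√(-2 + √7))*(1/38193) = -9789/15586 + (13764 + 222*√(-2 + √7))*(1/38193) = -9789/15586 + (4588/12731 + 74*√(-2 + √7)/12731) = -53115191/198425366 + 74*√(-2 + √7)/12731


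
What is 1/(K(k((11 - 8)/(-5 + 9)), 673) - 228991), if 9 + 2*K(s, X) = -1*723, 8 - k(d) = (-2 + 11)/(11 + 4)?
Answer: -1/229357 ≈ -4.3600e-6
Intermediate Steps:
k(d) = 37/5 (k(d) = 8 - (-2 + 11)/(11 + 4) = 8 - 9/15 = 8 - 1*3/5 = 8 - 3/5 = 37/5)
K(s, X) = -366 (K(s, X) = -9/2 + (-1*723)/2 = -9/2 + (1/2)*(-723) = -9/2 - 723/2 = -366)
1/(K(k((11 - 8)/(-5 + 9)), 673) - 228991) = 1/(-366 - 228991) = 1/(-229357) = -1/229357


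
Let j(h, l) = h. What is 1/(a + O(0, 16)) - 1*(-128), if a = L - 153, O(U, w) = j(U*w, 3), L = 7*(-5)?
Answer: 24063/188 ≈ 127.99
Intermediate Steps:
L = -35
O(U, w) = U*w
a = -188 (a = -35 - 153 = -188)
1/(a + O(0, 16)) - 1*(-128) = 1/(-188 + 0*16) - 1*(-128) = 1/(-188 + 0) + 128 = 1/(-188) + 128 = -1/188 + 128 = 24063/188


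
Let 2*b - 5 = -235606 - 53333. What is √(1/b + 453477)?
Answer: √9464388812792986/144467 ≈ 673.41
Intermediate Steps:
b = -144467 (b = 5/2 + (-235606 - 53333)/2 = 5/2 + (½)*(-288939) = 5/2 - 288939/2 = -144467)
√(1/b + 453477) = √(1/(-144467) + 453477) = √(-1/144467 + 453477) = √(65512461758/144467) = √9464388812792986/144467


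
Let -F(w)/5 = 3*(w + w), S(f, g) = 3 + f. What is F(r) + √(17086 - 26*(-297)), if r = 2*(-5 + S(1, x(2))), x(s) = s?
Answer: 60 + 2*√6202 ≈ 217.51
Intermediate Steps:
r = -2 (r = 2*(-5 + (3 + 1)) = 2*(-5 + 4) = 2*(-1) = -2)
F(w) = -30*w (F(w) = -15*(w + w) = -15*2*w = -30*w)
F(r) + √(17086 - 26*(-297)) = -30*(-2) + √(17086 - 26*(-297)) = 60 + √(17086 + 7722) = 60 + √24808 = 60 + 2*√6202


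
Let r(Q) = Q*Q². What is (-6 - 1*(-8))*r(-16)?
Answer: -8192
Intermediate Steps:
r(Q) = Q³
(-6 - 1*(-8))*r(-16) = (-6 - 1*(-8))*(-16)³ = (-6 + 8)*(-4096) = 2*(-4096) = -8192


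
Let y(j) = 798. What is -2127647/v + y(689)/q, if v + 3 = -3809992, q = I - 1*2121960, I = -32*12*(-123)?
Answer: 735208071501/1317450551060 ≈ 0.55805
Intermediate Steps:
I = 47232 (I = -384*(-123) = 47232)
q = -2074728 (q = 47232 - 1*2121960 = 47232 - 2121960 = -2074728)
v = -3809995 (v = -3 - 3809992 = -3809995)
-2127647/v + y(689)/q = -2127647/(-3809995) + 798/(-2074728) = -2127647*(-1/3809995) + 798*(-1/2074728) = 2127647/3809995 - 133/345788 = 735208071501/1317450551060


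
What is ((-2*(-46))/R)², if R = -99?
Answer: 8464/9801 ≈ 0.86359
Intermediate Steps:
((-2*(-46))/R)² = (-2*(-46)/(-99))² = (92*(-1/99))² = (-92/99)² = 8464/9801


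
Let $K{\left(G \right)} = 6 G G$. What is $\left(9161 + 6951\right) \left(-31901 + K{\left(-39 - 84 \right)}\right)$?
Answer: $948561776$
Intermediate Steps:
$K{\left(G \right)} = 6 G^{2}$
$\left(9161 + 6951\right) \left(-31901 + K{\left(-39 - 84 \right)}\right) = \left(9161 + 6951\right) \left(-31901 + 6 \left(-39 - 84\right)^{2}\right) = 16112 \left(-31901 + 6 \left(-123\right)^{2}\right) = 16112 \left(-31901 + 6 \cdot 15129\right) = 16112 \left(-31901 + 90774\right) = 16112 \cdot 58873 = 948561776$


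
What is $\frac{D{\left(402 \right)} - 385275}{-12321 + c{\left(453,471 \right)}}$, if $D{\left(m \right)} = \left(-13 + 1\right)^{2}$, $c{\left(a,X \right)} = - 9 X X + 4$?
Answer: $\frac{385131}{2008886} \approx 0.19171$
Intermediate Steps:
$c{\left(a,X \right)} = 4 - 9 X^{2}$ ($c{\left(a,X \right)} = - 9 X^{2} + 4 = 4 - 9 X^{2}$)
$D{\left(m \right)} = 144$ ($D{\left(m \right)} = \left(-12\right)^{2} = 144$)
$\frac{D{\left(402 \right)} - 385275}{-12321 + c{\left(453,471 \right)}} = \frac{144 - 385275}{-12321 + \left(4 - 9 \cdot 471^{2}\right)} = - \frac{385131}{-12321 + \left(4 - 1996569\right)} = - \frac{385131}{-12321 - 1996565} = - \frac{385131}{-2008886} = \left(-385131\right) \left(- \frac{1}{2008886}\right) = \frac{385131}{2008886}$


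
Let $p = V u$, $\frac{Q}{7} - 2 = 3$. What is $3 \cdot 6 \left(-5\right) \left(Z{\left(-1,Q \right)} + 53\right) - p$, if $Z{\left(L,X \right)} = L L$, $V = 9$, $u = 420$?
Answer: $-8640$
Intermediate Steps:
$Q = 35$ ($Q = 14 + 7 \cdot 3 = 14 + 21 = 35$)
$Z{\left(L,X \right)} = L^{2}$
$p = 3780$ ($p = 9 \cdot 420 = 3780$)
$3 \cdot 6 \left(-5\right) \left(Z{\left(-1,Q \right)} + 53\right) - p = 3 \cdot 6 \left(-5\right) \left(\left(-1\right)^{2} + 53\right) - 3780 = 18 \left(-5\right) \left(1 + 53\right) - 3780 = \left(-90\right) 54 - 3780 = -4860 - 3780 = -8640$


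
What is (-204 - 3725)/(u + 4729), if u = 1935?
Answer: -3929/6664 ≈ -0.58959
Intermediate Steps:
(-204 - 3725)/(u + 4729) = (-204 - 3725)/(1935 + 4729) = -3929/6664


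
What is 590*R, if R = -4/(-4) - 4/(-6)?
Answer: 2950/3 ≈ 983.33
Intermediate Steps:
R = 5/3 (R = -4*(-¼) - 4*(-⅙) = 1 + ⅔ = 5/3 ≈ 1.6667)
590*R = 590*(5/3) = 2950/3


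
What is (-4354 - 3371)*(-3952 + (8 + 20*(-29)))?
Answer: 34947900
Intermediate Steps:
(-4354 - 3371)*(-3952 + (8 + 20*(-29))) = -7725*(-3952 + (8 - 580)) = -7725*(-3952 - 572) = -7725*(-4524) = 34947900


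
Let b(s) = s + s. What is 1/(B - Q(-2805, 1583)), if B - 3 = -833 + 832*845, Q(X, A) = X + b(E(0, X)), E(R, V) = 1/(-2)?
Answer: 1/705016 ≈ 1.4184e-6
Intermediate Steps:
E(R, V) = -½
b(s) = 2*s
Q(X, A) = -1 + X (Q(X, A) = X + 2*(-½) = X - 1 = -1 + X)
B = 702210 (B = 3 + (-833 + 832*845) = 3 + (-833 + 703040) = 3 + 702207 = 702210)
1/(B - Q(-2805, 1583)) = 1/(702210 - (-1 - 2805)) = 1/(702210 - 1*(-2806)) = 1/(702210 + 2806) = 1/705016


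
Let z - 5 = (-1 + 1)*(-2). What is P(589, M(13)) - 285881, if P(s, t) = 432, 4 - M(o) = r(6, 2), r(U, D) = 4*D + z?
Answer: -285449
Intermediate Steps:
z = 5 (z = 5 + (-1 + 1)*(-2) = 5 + 0*(-2) = 5 + 0 = 5)
r(U, D) = 5 + 4*D (r(U, D) = 4*D + 5 = 5 + 4*D)
M(o) = -9 (M(o) = 4 - (5 + 4*2) = 4 - (5 + 8) = 4 - 1*13 = 4 - 13 = -9)
P(589, M(13)) - 285881 = 432 - 285881 = -285449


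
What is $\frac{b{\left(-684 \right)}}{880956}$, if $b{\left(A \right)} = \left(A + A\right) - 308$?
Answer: $- \frac{419}{220239} \approx -0.0019025$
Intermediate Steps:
$b{\left(A \right)} = -308 + 2 A$ ($b{\left(A \right)} = 2 A - 308 = -308 + 2 A$)
$\frac{b{\left(-684 \right)}}{880956} = \frac{-308 + 2 \left(-684\right)}{880956} = \left(-308 - 1368\right) \frac{1}{880956} = \left(-1676\right) \frac{1}{880956} = - \frac{419}{220239}$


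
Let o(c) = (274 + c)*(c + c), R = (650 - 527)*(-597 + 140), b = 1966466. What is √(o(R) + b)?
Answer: 2*√1572628970 ≈ 79313.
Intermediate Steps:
R = -56211 (R = 123*(-457) = -56211)
o(c) = 2*c*(274 + c) (o(c) = (274 + c)*(2*c) = 2*c*(274 + c))
√(o(R) + b) = √(2*(-56211)*(274 - 56211) + 1966466) = √(2*(-56211)*(-55937) + 1966466) = √(6288549414 + 1966466) = √6290515880 = 2*√1572628970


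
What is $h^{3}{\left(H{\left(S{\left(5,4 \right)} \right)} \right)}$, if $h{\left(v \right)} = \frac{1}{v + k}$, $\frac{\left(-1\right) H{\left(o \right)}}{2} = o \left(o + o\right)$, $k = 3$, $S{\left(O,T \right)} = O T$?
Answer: $- \frac{1}{4073003173} \approx -2.4552 \cdot 10^{-10}$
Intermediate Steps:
$H{\left(o \right)} = - 4 o^{2}$ ($H{\left(o \right)} = - 2 o \left(o + o\right) = - 2 o 2 o = - 2 \cdot 2 o^{2} = - 4 o^{2}$)
$h{\left(v \right)} = \frac{1}{3 + v}$ ($h{\left(v \right)} = \frac{1}{v + 3} = \frac{1}{3 + v}$)
$h^{3}{\left(H{\left(S{\left(5,4 \right)} \right)} \right)} = \left(\frac{1}{3 - 4 \left(5 \cdot 4\right)^{2}}\right)^{3} = \left(\frac{1}{3 - 4 \cdot 20^{2}}\right)^{3} = \left(\frac{1}{3 - 1600}\right)^{3} = \left(\frac{1}{-1597}\right)^{3} = \left(- \frac{1}{1597}\right)^{3} = - \frac{1}{4073003173}$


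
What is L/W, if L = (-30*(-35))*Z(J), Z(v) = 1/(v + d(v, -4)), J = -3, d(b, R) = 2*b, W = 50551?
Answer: -350/151653 ≈ -0.0023079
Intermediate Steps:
Z(v) = 1/(3*v) (Z(v) = 1/(v + 2*v) = 1/(3*v))
L = -350/3 (L = (-30*(-35))*((1/3)/(-3)) = 1050*((1/3)*(-1/3)) = 1050*(-1/9) = -350/3 ≈ -116.67)
L/W = -350/3/50551 = -350/3*1/50551 = -350/151653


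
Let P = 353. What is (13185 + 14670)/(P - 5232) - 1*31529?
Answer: -153857846/4879 ≈ -31535.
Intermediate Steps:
(13185 + 14670)/(P - 5232) - 1*31529 = (13185 + 14670)/(353 - 5232) - 1*31529 = 27855/(-4879) - 31529 = 27855*(-1/4879) - 31529 = -27855/4879 - 31529 = -153857846/4879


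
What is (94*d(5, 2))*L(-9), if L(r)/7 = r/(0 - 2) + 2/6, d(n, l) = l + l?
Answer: 38164/3 ≈ 12721.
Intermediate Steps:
d(n, l) = 2*l
L(r) = 7/3 - 7*r/2 (L(r) = 7*(r/(0 - 2) + 2/6) = 7*(r/(-2) + 2*(⅙)) = 7*(r*(-½) + ⅓) = 7*(-r/2 + ⅓) = 7*(⅓ - r/2) = 7/3 - 7*r/2)
(94*d(5, 2))*L(-9) = (94*(2*2))*(7/3 - 7/2*(-9)) = (94*4)*(7/3 + 63/2) = 376*(203/6) = 38164/3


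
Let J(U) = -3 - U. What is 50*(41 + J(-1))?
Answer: 1950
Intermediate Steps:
50*(41 + J(-1)) = 50*(41 + (-3 - 1*(-1))) = 50*(41 + (-3 + 1)) = 50*(41 - 2) = 50*39 = 1950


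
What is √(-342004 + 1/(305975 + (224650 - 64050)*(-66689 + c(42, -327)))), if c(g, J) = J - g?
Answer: 7*I*√32378944966908956550597/2153841765 ≈ 584.81*I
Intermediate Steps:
√(-342004 + 1/(305975 + (224650 - 64050)*(-66689 + c(42, -327)))) = √(-342004 + 1/(305975 + (224650 - 64050)*(-66689 + (-327 - 1*42)))) = √(-342004 + 1/(305975 + 160600*(-66689 + (-327 - 42)))) = √(-342004 + 1/(305975 + 160600*(-66689 - 369))) = √(-342004 + 1/(305975 + 160600*(-67058))) = √(-342004 + 1/(305975 - 10769514800)) = √(-342004 + 1/(-10769208825)) = √(-342004 - 1/10769208825) = √(-3683112494985301/10769208825) = 7*I*√32378944966908956550597/2153841765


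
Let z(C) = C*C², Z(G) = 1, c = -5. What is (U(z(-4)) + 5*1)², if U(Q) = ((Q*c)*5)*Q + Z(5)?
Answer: 10484531236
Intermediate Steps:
z(C) = C³
U(Q) = 1 - 25*Q² (U(Q) = ((Q*(-5))*5)*Q + 1 = (-5*Q*5)*Q + 1 = (-25*Q)*Q + 1 = -25*Q² + 1 = 1 - 25*Q²)
(U(z(-4)) + 5*1)² = ((1 - 25*((-4)³)²) + 5*1)² = ((1 - 25*(-64)²) + 5)² = ((1 - 25*4096) + 5)² = ((1 - 102400) + 5)² = (-102399 + 5)² = (-102394)² = 10484531236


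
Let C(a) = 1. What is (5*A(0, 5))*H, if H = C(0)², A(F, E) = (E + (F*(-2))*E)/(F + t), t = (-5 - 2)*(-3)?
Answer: 25/21 ≈ 1.1905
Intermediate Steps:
t = 21 (t = -7*(-3) = 21)
A(F, E) = (E - 2*E*F)/(21 + F) (A(F, E) = (E + (F*(-2))*E)/(F + 21) = (E + (-2*F)*E)/(21 + F) = (E - 2*E*F)/(21 + F))
H = 1 (H = 1² = 1)
(5*A(0, 5))*H = (5*(5*(1 - 2*0)/(21 + 0)))*1 = (5*(5*(1 + 0)/21))*1 = (5*(5*(1/21)*1))*1 = (5*(5/21))*1 = (25/21)*1 = 25/21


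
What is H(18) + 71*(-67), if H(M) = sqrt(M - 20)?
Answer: -4757 + I*sqrt(2) ≈ -4757.0 + 1.4142*I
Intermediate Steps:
H(M) = sqrt(-20 + M)
H(18) + 71*(-67) = sqrt(-20 + 18) + 71*(-67) = sqrt(-2) - 4757 = I*sqrt(2) - 4757 = -4757 + I*sqrt(2)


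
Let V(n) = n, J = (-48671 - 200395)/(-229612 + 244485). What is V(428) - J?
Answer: 6614710/14873 ≈ 444.75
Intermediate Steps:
J = -249066/14873 ≈ -16.746
V(428) - J = 428 - 1*(-249066/14873) = 428 + 249066/14873 = 6614710/14873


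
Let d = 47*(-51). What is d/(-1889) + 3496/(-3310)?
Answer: 665063/3126295 ≈ 0.21273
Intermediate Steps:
d = -2397
d/(-1889) + 3496/(-3310) = -2397/(-1889) + 3496/(-3310) = -2397*(-1/1889) + 3496*(-1/3310) = 2397/1889 - 1748/1655 = 665063/3126295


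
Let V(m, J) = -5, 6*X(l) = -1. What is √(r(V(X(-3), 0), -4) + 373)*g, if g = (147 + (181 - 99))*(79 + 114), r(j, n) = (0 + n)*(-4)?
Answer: 44197*√389 ≈ 8.7170e+5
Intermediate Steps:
X(l) = -⅙ (X(l) = (⅙)*(-1) = -⅙)
r(j, n) = -4*n (r(j, n) = n*(-4) = -4*n)
g = 44197 (g = (147 + 82)*193 = 229*193 = 44197)
√(r(V(X(-3), 0), -4) + 373)*g = √(-4*(-4) + 373)*44197 = √(16 + 373)*44197 = √389*44197 = 44197*√389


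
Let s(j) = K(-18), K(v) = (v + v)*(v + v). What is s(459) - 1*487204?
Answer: -485908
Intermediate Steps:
K(v) = 4*v**2 (K(v) = (2*v)*(2*v) = 4*v**2)
s(j) = 1296 (s(j) = 4*(-18)**2 = 4*324 = 1296)
s(459) - 1*487204 = 1296 - 1*487204 = 1296 - 487204 = -485908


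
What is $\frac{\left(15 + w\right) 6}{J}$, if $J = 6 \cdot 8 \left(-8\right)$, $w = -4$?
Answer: $- \frac{11}{64} \approx -0.17188$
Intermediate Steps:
$J = -384$ ($J = 48 \left(-8\right) = -384$)
$\frac{\left(15 + w\right) 6}{J} = \frac{\left(15 - 4\right) 6}{-384} = 11 \cdot 6 \left(- \frac{1}{384}\right) = 66 \left(- \frac{1}{384}\right) = - \frac{11}{64}$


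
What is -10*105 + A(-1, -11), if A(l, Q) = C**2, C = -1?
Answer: -1049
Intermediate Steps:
A(l, Q) = 1 (A(l, Q) = (-1)**2 = 1)
-10*105 + A(-1, -11) = -10*105 + 1 = -1050 + 1 = -1049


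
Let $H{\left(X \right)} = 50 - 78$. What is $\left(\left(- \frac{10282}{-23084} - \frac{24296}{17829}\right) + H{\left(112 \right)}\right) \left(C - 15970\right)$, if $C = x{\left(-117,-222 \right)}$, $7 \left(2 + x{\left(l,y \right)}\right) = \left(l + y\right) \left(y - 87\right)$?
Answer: $\frac{13990026220897}{480158742} \approx 29136.0$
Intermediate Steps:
$H{\left(X \right)} = -28$
$x{\left(l,y \right)} = -2 + \frac{\left(-87 + y\right) \left(l + y\right)}{7}$ ($x{\left(l,y \right)} = -2 + \frac{\left(l + y\right) \left(y - 87\right)}{7} = -2 + \frac{\left(l + y\right) \left(-87 + y\right)}{7} = -2 + \frac{\left(-87 + y\right) \left(l + y\right)}{7}$)
$C = \frac{104737}{7}$ ($C = -2 - - \frac{10179}{7} - - \frac{19314}{7} + \frac{\left(-222\right)^{2}}{7} + \frac{1}{7} \left(-117\right) \left(-222\right) = -2 + \frac{10179}{7} + \frac{19314}{7} + \frac{1}{7} \cdot 49284 + \frac{25974}{7} = -2 + \frac{10179}{7} + \frac{19314}{7} + \frac{49284}{7} + \frac{25974}{7} = \frac{104737}{7} \approx 14962.0$)
$\left(\left(- \frac{10282}{-23084} - \frac{24296}{17829}\right) + H{\left(112 \right)}\right) \left(C - 15970\right) = \left(\left(- \frac{10282}{-23084} - \frac{24296}{17829}\right) - 28\right) \left(\frac{104737}{7} - 15970\right) = \left(\left(\left(-10282\right) \left(- \frac{1}{23084}\right) - \frac{24296}{17829}\right) - 28\right) \left(- \frac{7053}{7}\right) = \left(\left(\frac{5141}{11542} - \frac{24296}{17829}\right) - 28\right) \left(- \frac{7053}{7}\right) = \left(- \frac{188765543}{205782318} - 28\right) \left(- \frac{7053}{7}\right) = \left(- \frac{5950670447}{205782318}\right) \left(- \frac{7053}{7}\right) = \frac{13990026220897}{480158742}$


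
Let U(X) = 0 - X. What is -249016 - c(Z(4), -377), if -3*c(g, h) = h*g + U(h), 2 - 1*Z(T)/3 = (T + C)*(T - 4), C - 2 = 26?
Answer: -748933/3 ≈ -2.4964e+5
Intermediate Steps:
C = 28 (C = 2 + 26 = 28)
U(X) = -X
Z(T) = 6 - 3*(-4 + T)*(28 + T) (Z(T) = 6 - 3*(T + 28)*(T - 4) = 6 - 3*(28 + T)*(-4 + T) = 6 - 3*(-4 + T)*(28 + T))
c(g, h) = h/3 - g*h/3 (c(g, h) = -(h*g - h)/3 = -(g*h - h)/3 = -(-h + g*h)/3 = h/3 - g*h/3)
-249016 - c(Z(4), -377) = -249016 - (-377)*(1 - (342 - 72*4 - 3*4²))/3 = -249016 - (-377)*(1 - (342 - 288 - 3*16))/3 = -249016 - (-377)*(1 - (342 - 288 - 48))/3 = -249016 - (-377)*(1 - 1*6)/3 = -249016 - (-377)*(1 - 6)/3 = -249016 - (-377)*(-5)/3 = -249016 - 1*1885/3 = -249016 - 1885/3 = -748933/3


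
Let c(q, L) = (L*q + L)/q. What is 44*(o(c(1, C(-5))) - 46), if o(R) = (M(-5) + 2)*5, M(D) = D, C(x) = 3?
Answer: -2684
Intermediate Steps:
c(q, L) = (L + L*q)/q
o(R) = -15 (o(R) = (-5 + 2)*5 = -3*5 = -15)
44*(o(c(1, C(-5))) - 46) = 44*(-15 - 46) = 44*(-61) = -2684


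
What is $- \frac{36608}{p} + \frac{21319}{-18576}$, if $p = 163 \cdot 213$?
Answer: $- \frac{473401523}{214980048} \approx -2.2021$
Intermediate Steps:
$p = 34719$
$- \frac{36608}{p} + \frac{21319}{-18576} = - \frac{36608}{34719} + \frac{21319}{-18576} = \left(-36608\right) \frac{1}{34719} + 21319 \left(- \frac{1}{18576}\right) = - \frac{36608}{34719} - \frac{21319}{18576} = - \frac{473401523}{214980048}$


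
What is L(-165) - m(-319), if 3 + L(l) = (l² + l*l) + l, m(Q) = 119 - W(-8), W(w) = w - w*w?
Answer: 54091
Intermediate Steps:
W(w) = w - w²
m(Q) = 191 (m(Q) = 119 - (-8)*(1 - 1*(-8)) = 119 - (-8)*(1 + 8) = 119 - (-8)*9 = 119 - 1*(-72) = 119 + 72 = 191)
L(l) = -3 + l + 2*l² (L(l) = -3 + ((l² + l*l) + l) = -3 + ((l² + l²) + l) = -3 + (2*l² + l) = -3 + (l + 2*l²) = -3 + l + 2*l²)
L(-165) - m(-319) = (-3 - 165 + 2*(-165)²) - 1*191 = (-3 - 165 + 2*27225) - 191 = (-3 - 165 + 54450) - 191 = 54282 - 191 = 54091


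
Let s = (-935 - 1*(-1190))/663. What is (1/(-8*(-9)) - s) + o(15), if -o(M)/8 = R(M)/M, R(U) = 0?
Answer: -347/936 ≈ -0.37073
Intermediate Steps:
o(M) = 0 (o(M) = -0/M = -8*0 = 0)
s = 5/13 (s = (-935 + 1190)*(1/663) = 255*(1/663) = 5/13 ≈ 0.38462)
(1/(-8*(-9)) - s) + o(15) = (1/(-8*(-9)) - 1*5/13) + 0 = (1/72 - 5/13) + 0 = -347/936 + 0 = -347/936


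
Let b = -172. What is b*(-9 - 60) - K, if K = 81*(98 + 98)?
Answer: -4008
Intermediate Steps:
K = 15876 (K = 81*196 = 15876)
b*(-9 - 60) - K = -172*(-9 - 60) - 1*15876 = -172*(-69) - 15876 = 11868 - 15876 = -4008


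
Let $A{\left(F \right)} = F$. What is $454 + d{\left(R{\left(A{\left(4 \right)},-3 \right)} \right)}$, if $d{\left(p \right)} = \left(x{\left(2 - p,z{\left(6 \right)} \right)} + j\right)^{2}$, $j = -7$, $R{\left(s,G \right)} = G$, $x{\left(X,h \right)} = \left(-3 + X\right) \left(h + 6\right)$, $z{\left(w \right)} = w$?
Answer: $743$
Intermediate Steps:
$x{\left(X,h \right)} = \left(-3 + X\right) \left(6 + h\right)$
$d{\left(p \right)} = \left(-19 - 12 p\right)^{2}$ ($d{\left(p \right)} = \left(\left(-18 - 18 + 6 \left(2 - p\right) + \left(2 - p\right) 6\right) - 7\right)^{2} = \left(\left(-18 - 18 - \left(-12 + 6 p\right) - \left(-12 + 6 p\right)\right) - 7\right)^{2} = \left(\left(-12 - 12 p\right) - 7\right)^{2} = \left(-19 - 12 p\right)^{2}$)
$454 + d{\left(R{\left(A{\left(4 \right)},-3 \right)} \right)} = 454 + \left(19 + 12 \left(-3\right)\right)^{2} = 454 + \left(19 - 36\right)^{2} = 454 + \left(-17\right)^{2} = 454 + 289 = 743$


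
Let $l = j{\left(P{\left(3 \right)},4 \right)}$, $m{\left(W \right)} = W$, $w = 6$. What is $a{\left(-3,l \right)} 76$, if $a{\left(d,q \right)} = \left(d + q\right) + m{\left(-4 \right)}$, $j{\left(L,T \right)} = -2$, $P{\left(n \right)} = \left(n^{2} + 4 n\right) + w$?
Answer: $-684$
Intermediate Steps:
$P{\left(n \right)} = 6 + n^{2} + 4 n$ ($P{\left(n \right)} = \left(n^{2} + 4 n\right) + 6 = 6 + n^{2} + 4 n$)
$l = -2$
$a{\left(d,q \right)} = -4 + d + q$ ($a{\left(d,q \right)} = \left(d + q\right) - 4 = -4 + d + q$)
$a{\left(-3,l \right)} 76 = \left(-4 - 3 - 2\right) 76 = \left(-9\right) 76 = -684$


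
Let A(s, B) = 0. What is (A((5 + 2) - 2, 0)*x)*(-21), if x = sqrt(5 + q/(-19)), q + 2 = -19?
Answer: 0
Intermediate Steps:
q = -21 (q = -2 - 19 = -21)
x = 2*sqrt(551)/19 (x = sqrt(5 - 21/(-19)) = sqrt(5 - 21*(-1/19)) = sqrt(5 + 21/19) = sqrt(116/19) = 2*sqrt(551)/19 ≈ 2.4709)
(A((5 + 2) - 2, 0)*x)*(-21) = (0*(2*sqrt(551)/19))*(-21) = 0*(-21) = 0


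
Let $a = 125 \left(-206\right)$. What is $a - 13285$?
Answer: $-39035$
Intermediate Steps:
$a = -25750$
$a - 13285 = -25750 - 13285 = -39035$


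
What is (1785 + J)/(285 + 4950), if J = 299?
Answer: 2084/5235 ≈ 0.39809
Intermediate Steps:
(1785 + J)/(285 + 4950) = (1785 + 299)/(285 + 4950) = 2084/5235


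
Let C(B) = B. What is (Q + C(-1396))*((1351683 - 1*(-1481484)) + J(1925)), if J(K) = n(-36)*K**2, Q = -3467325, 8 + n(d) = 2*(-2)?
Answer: 144417885198093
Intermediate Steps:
n(d) = -12 (n(d) = -8 + 2*(-2) = -8 - 4 = -12)
J(K) = -12*K**2
(Q + C(-1396))*((1351683 - 1*(-1481484)) + J(1925)) = (-3467325 - 1396)*((1351683 - 1*(-1481484)) - 12*1925**2) = -3468721*((1351683 + 1481484) - 12*3705625) = -3468721*(2833167 - 44467500) = -3468721*(-41634333) = 144417885198093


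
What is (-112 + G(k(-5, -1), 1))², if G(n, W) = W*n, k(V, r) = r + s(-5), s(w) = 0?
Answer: 12769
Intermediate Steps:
k(V, r) = r (k(V, r) = r + 0 = r)
(-112 + G(k(-5, -1), 1))² = (-112 + 1*(-1))² = (-112 - 1)² = (-113)² = 12769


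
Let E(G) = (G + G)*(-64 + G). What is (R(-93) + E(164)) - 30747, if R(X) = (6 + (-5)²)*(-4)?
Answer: 1929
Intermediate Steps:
E(G) = 2*G*(-64 + G) (E(G) = (2*G)*(-64 + G) = 2*G*(-64 + G))
R(X) = -124 (R(X) = (6 + 25)*(-4) = 31*(-4) = -124)
(R(-93) + E(164)) - 30747 = (-124 + 2*164*(-64 + 164)) - 30747 = (-124 + 2*164*100) - 30747 = (-124 + 32800) - 30747 = 32676 - 30747 = 1929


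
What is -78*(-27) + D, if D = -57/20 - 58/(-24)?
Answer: 63167/30 ≈ 2105.6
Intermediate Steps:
D = -13/30 (D = -57*1/20 - 58*(-1/24) = -57/20 + 29/12 = -13/30 ≈ -0.43333)
-78*(-27) + D = -78*(-27) - 13/30 = 2106 - 13/30 = 63167/30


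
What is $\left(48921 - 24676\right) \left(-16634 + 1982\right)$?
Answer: $-355237740$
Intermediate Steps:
$\left(48921 - 24676\right) \left(-16634 + 1982\right) = 24245 \left(-14652\right) = -355237740$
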